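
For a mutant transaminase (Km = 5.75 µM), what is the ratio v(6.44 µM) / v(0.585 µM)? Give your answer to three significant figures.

5.72

Since Vmax cancels, v₂/v₁ = [S]₂(Km+[S]₁) / [S]₁(Km+[S]₂).
= 6.44×(5.75+0.585) / (0.585×(5.75+6.44)) = 40.80/7.131 = 5.72.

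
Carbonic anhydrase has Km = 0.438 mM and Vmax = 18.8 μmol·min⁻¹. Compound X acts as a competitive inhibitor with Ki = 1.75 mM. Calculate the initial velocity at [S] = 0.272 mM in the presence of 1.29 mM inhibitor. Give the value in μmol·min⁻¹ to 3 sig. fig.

With α = 1 + [I]/Ki = 1 + 1.29/1.75 = 1.737, the competitive rate law is v = Vmax[S] / (αKm + [S]).
v = 18.8×0.272 / (1.737×0.438 + 0.272) = 5.114/1.033 = 4.95 μmol·min⁻¹.

4.95 μmol·min⁻¹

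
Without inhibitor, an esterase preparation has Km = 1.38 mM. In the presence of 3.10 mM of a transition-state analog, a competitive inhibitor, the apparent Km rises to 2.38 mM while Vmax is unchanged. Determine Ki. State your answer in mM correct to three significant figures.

Competitive: Km,app = α·Km with α = 1 + [I]/Ki.
α = Km,app/Km = 2.38/1.38 = 1.725.
Since α = 1 + [I]/Ki, [I]/Ki = 1.725 − 1 = 0.7246 and Ki = 3.10/0.7246 = 4.28 mM.

4.28 mM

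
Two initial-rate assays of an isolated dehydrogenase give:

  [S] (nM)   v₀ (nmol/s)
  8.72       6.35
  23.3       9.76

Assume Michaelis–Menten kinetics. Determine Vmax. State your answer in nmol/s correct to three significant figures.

14.4 nmol/s

From v = Vmax[S]/(Km+[S]), each point gives Vmax = v(Km+[S])/[S].
Equating: 6.35(Km+8.72)/8.72 = 9.76(Km+23.3)/23.3.
0.7282·Km + 6.35 = 0.4189·Km + 9.76, so (0.7282 − 0.4189)·Km = 9.76 − 6.35.
Km = 3.410/0.3093 = 11.0 nM; then Vmax = 6.35(11.0+8.72)/8.72 = 14.4 nmol/s.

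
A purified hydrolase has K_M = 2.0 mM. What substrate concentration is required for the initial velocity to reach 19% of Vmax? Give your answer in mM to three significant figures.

v/Vmax = [S]/(Km+[S]) = 0.19, so [S] = Km·0.19/(1 − 0.19) = 2.0 × 0.2346.
[S] = 0.469 mM.

0.469 mM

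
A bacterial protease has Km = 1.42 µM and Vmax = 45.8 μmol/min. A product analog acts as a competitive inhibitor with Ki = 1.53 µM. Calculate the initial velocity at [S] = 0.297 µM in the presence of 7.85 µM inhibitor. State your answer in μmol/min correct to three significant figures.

With α = 1 + [I]/Ki = 1 + 7.85/1.53 = 6.131, the competitive rate law is v = Vmax[S] / (αKm + [S]).
v = 45.8×0.297 / (6.131×1.42 + 0.297) = 13.60/9.003 = 1.51 μmol/min.

1.51 μmol/min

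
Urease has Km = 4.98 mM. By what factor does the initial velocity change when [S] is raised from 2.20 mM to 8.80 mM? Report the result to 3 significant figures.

2.08

Since Vmax cancels, v₂/v₁ = [S]₂(Km+[S]₁) / [S]₁(Km+[S]₂).
= 8.80×(4.98+2.20) / (2.20×(4.98+8.80)) = 63.18/30.32 = 2.08.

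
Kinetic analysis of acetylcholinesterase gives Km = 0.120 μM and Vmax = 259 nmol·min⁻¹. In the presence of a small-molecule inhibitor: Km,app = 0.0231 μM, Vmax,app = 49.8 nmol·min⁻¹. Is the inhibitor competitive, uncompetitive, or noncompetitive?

Both Km and Vmax decrease by the same factor (~5.20-fold) — characteristic of uncompetitive inhibition.

uncompetitive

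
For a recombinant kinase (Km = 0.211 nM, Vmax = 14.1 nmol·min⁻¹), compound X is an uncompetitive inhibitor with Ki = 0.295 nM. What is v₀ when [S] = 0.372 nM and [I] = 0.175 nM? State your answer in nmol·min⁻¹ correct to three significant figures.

α = 1 + [I]/Ki = 1 + 0.175/0.295 = 1.593.
For an uncompetitive inhibitor, both parameters are divided by α, giving Vmax/α and Km/α: Km,app = 0.132 nM, Vmax,app = 8.85 nmol·min⁻¹.
v = Vmax,app·[S]/(Km,app + [S]) = 8.85 × 0.372/(0.132 + 0.372) = 6.53 nmol·min⁻¹.

6.53 nmol·min⁻¹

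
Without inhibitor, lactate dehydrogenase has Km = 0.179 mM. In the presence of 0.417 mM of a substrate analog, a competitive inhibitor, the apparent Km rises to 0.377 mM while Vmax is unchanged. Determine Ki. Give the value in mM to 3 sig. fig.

Competitive: Km,app = α·Km with α = 1 + [I]/Ki.
α = Km,app/Km = 0.377/0.179 = 2.106.
Since α = 1 + [I]/Ki, [I]/Ki = 2.106 − 1 = 1.106 and Ki = 0.417/1.106 = 0.377 mM.

0.377 mM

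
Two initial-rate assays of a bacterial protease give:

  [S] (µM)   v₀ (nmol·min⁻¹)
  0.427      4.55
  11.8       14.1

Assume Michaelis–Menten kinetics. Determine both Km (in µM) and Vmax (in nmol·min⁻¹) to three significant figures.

From v = Vmax[S]/(Km+[S]), each point gives Vmax = v(Km+[S])/[S].
Equating: 4.55(Km+0.427)/0.427 = 14.1(Km+11.8)/11.8.
10.66·Km + 4.55 = 1.195·Km + 14.1, so (10.66 − 1.195)·Km = 14.1 − 4.55.
Km = 9.550/9.461 = 1.01 µM; then Vmax = 4.55(1.01+0.427)/0.427 = 15.3 nmol·min⁻¹.

Km = 1.01 µM; Vmax = 15.3 nmol·min⁻¹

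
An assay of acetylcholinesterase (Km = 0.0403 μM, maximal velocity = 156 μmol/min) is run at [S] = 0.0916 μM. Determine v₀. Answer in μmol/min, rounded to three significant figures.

[S]/(Km+[S]) = 0.0916/0.1319 = 0.6945, the fractional saturation.
v = 0.6945 × Vmax = 0.6945 × 156 = 108 μmol/min.

108 μmol/min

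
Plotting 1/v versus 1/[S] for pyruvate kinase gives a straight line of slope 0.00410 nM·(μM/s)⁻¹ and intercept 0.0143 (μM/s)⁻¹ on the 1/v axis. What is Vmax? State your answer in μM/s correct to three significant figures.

The y-intercept of a Lineweaver–Burk plot equals 1/Vmax, so Vmax = 1/0.0143 = 69.9 μM/s.

69.9 μM/s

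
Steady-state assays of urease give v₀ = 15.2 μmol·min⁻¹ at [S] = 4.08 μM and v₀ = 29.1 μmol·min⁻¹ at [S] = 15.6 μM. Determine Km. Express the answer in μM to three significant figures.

In reciprocal form, 1/v = (Km/Vmax)·(1/[S]) + 1/Vmax. The two points give (1/[S], 1/v) = (0.2451, 0.06579) and (0.06410, 0.03436).
Slope = (0.06579 − 0.03436)/(0.2451 − 0.06410) = 0.1736; intercept = 0.06579 − 0.1736×0.2451 = 0.02323.
Vmax = 1/intercept = 43.0 μmol·min⁻¹; Km = slope × Vmax = 0.1736 × 43.0 = 7.47 μM.

7.47 μM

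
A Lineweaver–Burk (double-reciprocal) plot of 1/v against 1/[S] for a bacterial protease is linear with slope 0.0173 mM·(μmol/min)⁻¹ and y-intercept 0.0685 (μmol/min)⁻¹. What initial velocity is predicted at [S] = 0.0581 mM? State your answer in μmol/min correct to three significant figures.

The y-intercept is 1/Vmax, so Vmax = 1/0.0685 = 14.6 μmol/min.
The slope is Km/Vmax, so Km = 0.0173 × 14.6 = 0.253 mM.
Then v = 14.6 × 0.0581/(0.253 + 0.0581) = 2.73 μmol/min.

2.73 μmol/min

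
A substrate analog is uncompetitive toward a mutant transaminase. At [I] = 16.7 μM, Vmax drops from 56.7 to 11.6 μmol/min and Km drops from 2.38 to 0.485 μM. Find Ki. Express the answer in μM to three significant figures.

Uncompetitive: Vmax,app = Vmax/α (and Km,app = Km/α) with α = 1 + [I]/Ki.
α = Vmax/Vmax,app = 56.7/11.6 = 4.888.
Since α = 1 + [I]/Ki, [I]/Ki = 4.888 − 1 = 3.888 and Ki = 16.7/3.888 = 4.30 μM.

4.30 μM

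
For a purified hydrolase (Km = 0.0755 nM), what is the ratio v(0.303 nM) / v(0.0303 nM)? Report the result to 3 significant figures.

Since Vmax cancels, v₂/v₁ = [S]₂(Km+[S]₁) / [S]₁(Km+[S]₂).
= 0.303×(0.0755+0.0303) / (0.0303×(0.0755+0.303)) = 0.03206/0.01147 = 2.80.

2.80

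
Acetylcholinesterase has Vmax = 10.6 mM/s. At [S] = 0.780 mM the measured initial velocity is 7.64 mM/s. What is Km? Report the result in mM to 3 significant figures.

0.302 mM

v/Vmax = 7.64/10.6 = 0.7208 = [S]/(Km+[S]).
So Km + [S] = [S]/0.7208 = 1.082 mM, giving Km = 1.082 − 0.780 = 0.302 mM.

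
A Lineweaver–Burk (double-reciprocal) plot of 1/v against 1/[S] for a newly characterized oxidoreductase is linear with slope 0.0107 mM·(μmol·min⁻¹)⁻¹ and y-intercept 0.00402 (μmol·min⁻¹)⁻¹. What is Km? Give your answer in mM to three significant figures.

y-intercept = 1/Vmax ⇒ Vmax = 249 μmol·min⁻¹; slope = Km/Vmax ⇒ Km = slope × Vmax.
Km = 0.0107 × 249 = 2.66 mM.

2.66 mM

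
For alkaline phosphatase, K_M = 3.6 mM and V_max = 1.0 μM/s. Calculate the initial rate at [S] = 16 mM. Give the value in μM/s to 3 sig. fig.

0.816 μM/s

[S]/(Km+[S]) = 16/19.60 = 0.8163, the fractional saturation.
v = 0.8163 × Vmax = 0.8163 × 1.0 = 0.816 μM/s.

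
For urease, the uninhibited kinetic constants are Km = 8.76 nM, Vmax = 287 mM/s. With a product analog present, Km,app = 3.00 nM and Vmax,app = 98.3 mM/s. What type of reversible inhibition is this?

uncompetitive

Both Km and Vmax decrease by the same factor (~2.92-fold) — characteristic of uncompetitive inhibition.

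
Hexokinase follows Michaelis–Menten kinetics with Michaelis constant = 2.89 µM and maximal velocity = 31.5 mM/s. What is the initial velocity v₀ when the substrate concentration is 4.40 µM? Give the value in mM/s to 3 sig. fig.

19.0 mM/s

[S]/(Km+[S]) = 4.40/7.290 = 0.6036, the fractional saturation.
v = 0.6036 × Vmax = 0.6036 × 31.5 = 19.0 mM/s.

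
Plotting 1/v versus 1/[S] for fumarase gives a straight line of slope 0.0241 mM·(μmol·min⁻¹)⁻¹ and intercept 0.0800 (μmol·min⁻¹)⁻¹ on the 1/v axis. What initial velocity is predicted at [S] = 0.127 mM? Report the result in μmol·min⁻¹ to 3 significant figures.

The y-intercept is 1/Vmax, so Vmax = 1/0.0800 = 12.5 μmol·min⁻¹.
The slope is Km/Vmax, so Km = 0.0241 × 12.5 = 0.301 mM.
Then v = 12.5 × 0.127/(0.301 + 0.127) = 3.71 μmol·min⁻¹.

3.71 μmol·min⁻¹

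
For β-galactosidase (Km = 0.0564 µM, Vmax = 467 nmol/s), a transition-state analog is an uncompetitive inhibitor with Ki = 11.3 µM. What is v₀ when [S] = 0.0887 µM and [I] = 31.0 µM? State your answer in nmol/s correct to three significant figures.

α = 1 + [I]/Ki = 1 + 31.0/11.3 = 3.743.
For an uncompetitive inhibitor, both parameters are divided by α, giving Vmax/α and Km/α: Km,app = 0.0151 µM, Vmax,app = 125 nmol/s.
v = Vmax,app·[S]/(Km,app + [S]) = 125 × 0.0887/(0.0151 + 0.0887) = 107 nmol/s.

107 nmol/s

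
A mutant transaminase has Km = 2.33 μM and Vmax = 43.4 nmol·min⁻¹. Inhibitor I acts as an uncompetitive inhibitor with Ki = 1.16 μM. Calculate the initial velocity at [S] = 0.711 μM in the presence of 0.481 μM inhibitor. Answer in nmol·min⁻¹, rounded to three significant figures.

9.25 nmol·min⁻¹

With α = 1 + [I]/Ki = 1 + 0.481/1.16 = 1.415, the uncompetitive rate law is v = (Vmax/α)·[S] / (Km/α + [S]).
v = (43.4/1.415)×0.711 / (2.33/1.415 + 0.711) = 21.81/2.358 = 9.25 nmol·min⁻¹.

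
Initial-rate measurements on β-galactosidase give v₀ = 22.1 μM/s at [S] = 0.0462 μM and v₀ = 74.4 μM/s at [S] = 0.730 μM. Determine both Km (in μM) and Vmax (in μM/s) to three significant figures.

From v = Vmax[S]/(Km+[S]), each point gives Vmax = v(Km+[S])/[S].
Equating: 22.1(Km+0.0462)/0.0462 = 74.4(Km+0.730)/0.730.
478.4·Km + 22.1 = 101.9·Km + 74.4, so (478.4 − 101.9)·Km = 74.4 − 22.1.
Km = 52.30/376.4 = 0.139 μM; then Vmax = 22.1(0.139+0.0462)/0.0462 = 88.6 μM/s.

Km = 0.139 μM; Vmax = 88.6 μM/s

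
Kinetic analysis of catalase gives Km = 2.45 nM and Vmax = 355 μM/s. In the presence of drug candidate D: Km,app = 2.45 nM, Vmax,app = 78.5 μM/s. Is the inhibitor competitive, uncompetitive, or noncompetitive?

noncompetitive

Vmax decreases (355 → 78.5 μM/s) while Km is unchanged — pure noncompetitive inhibition.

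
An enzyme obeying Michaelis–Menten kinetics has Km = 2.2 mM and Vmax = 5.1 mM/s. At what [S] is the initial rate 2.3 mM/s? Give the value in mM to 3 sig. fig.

1.81 mM

The required fractional saturation is v/Vmax = 2.3/5.1 = 0.4510.
Then [S]/(Km+[S]) = 0.4510 ⇒ [S] = 2.2 × 0.4510/(1 − 0.4510) = 1.81 mM.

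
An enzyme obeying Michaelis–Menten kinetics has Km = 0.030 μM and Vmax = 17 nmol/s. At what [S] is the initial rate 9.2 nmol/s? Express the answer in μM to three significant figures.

Rearranging v = Vmax[S]/(Km+[S]) gives [S] = Km·v/(Vmax − v).
[S] = 0.030 × 9.2 / (17 − 9.2) = 0.2760/7.800 = 0.0354 μM.

0.0354 μM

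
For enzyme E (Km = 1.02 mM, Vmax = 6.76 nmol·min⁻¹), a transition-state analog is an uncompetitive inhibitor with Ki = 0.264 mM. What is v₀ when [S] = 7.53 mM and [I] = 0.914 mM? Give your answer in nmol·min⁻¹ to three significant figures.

With α = 1 + [I]/Ki = 1 + 0.914/0.264 = 4.462, the uncompetitive rate law is v = (Vmax/α)·[S] / (Km/α + [S]).
v = (6.76/4.462)×7.53 / (1.02/4.462 + 7.53) = 11.41/7.759 = 1.47 nmol·min⁻¹.

1.47 nmol·min⁻¹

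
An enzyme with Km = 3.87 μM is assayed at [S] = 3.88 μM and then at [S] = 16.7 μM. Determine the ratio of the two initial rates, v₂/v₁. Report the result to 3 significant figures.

1.62

The fractional saturations are [S]/(Km+[S]) = 3.88/7.750 = 0.5006 and 16.7/20.57 = 0.8119.
v₂/v₁ is just their ratio: 0.8119/0.5006 = 1.62.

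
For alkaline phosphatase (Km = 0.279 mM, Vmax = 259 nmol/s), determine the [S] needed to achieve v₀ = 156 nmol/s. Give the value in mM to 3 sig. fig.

Rearranging v = Vmax[S]/(Km+[S]) gives [S] = Km·v/(Vmax − v).
[S] = 0.279 × 156 / (259 − 156) = 43.52/103.0 = 0.423 mM.

0.423 mM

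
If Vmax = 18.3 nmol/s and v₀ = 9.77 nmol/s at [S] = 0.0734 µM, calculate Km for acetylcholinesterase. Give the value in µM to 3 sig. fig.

v/Vmax = 9.77/18.3 = 0.5339 = [S]/(Km+[S]).
So Km + [S] = [S]/0.5339 = 0.1375 µM, giving Km = 0.1375 − 0.0734 = 0.0641 µM.

0.0641 µM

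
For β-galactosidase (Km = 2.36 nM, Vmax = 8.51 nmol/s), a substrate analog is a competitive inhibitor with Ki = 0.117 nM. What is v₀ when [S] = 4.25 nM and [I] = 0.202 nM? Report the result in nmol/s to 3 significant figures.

3.39 nmol/s

With α = 1 + [I]/Ki = 1 + 0.202/0.117 = 2.726, the competitive rate law is v = Vmax[S] / (αKm + [S]).
v = 8.51×4.25 / (2.726×2.36 + 4.25) = 36.17/10.68 = 3.39 nmol/s.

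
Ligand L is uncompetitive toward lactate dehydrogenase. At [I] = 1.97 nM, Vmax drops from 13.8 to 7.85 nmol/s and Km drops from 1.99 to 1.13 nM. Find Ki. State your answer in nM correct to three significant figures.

Uncompetitive: Vmax,app = Vmax/α (and Km,app = Km/α) with α = 1 + [I]/Ki.
α = Vmax/Vmax,app = 13.8/7.85 = 1.758.
Ki = [I]/(α − 1) = 1.97/0.7580 = 2.60 nM.

2.60 nM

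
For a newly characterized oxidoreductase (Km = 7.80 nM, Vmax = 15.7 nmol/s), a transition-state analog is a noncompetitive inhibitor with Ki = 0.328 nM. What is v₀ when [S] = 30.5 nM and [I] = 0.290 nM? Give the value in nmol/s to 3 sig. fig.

α = 1 + [I]/Ki = 1 + 0.290/0.328 = 1.884.
For a noncompetitive inhibitor, Vmax is reduced to Vmax/α while Km is unchanged: Km,app = 7.80 nM, Vmax,app = 8.33 nmol/s.
v = Vmax,app·[S]/(Km,app + [S]) = 8.33 × 30.5/(7.80 + 30.5) = 6.64 nmol/s.

6.64 nmol/s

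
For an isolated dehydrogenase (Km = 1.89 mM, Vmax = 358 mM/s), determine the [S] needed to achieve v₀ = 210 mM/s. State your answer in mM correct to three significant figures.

The required fractional saturation is v/Vmax = 210/358 = 0.5866.
Then [S]/(Km+[S]) = 0.5866 ⇒ [S] = 1.89 × 0.5866/(1 − 0.5866) = 2.68 mM.

2.68 mM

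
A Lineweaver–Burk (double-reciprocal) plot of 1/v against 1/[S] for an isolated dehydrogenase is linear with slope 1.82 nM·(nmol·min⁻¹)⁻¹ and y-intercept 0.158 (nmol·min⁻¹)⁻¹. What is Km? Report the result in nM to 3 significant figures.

y-intercept = 1/Vmax ⇒ Vmax = 6.33 nmol·min⁻¹; slope = Km/Vmax ⇒ Km = slope × Vmax.
Km = 1.82 × 6.33 = 11.5 nM.

11.5 nM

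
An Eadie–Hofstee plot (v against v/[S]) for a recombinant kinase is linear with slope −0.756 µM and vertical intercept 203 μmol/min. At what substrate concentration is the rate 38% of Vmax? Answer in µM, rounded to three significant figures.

The Eadie–Hofstee slope gives Km = 0.756 µM (slope = −Km).
v/Vmax = [S]/(Km+[S]) = 0.38 ⇒ [S] = Km·0.38/(1−0.38) = 0.756 × 0.6129 = 0.463 µM.

0.463 µM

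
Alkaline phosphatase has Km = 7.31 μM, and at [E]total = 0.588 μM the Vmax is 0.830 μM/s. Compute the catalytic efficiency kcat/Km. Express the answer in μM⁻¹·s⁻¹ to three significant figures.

0.193 μM⁻¹·s⁻¹

kcat = Vmax/[E]total = 0.830/0.588 = 1.41 s⁻¹.
kcat/Km = 1.41/7.31 = 0.193 μM⁻¹·s⁻¹.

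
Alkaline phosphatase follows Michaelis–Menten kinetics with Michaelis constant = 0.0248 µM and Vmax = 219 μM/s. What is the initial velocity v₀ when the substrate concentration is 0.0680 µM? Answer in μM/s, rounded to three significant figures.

[S]/(Km+[S]) = 0.0680/0.09280 = 0.7328, the fractional saturation.
v = 0.7328 × Vmax = 0.7328 × 219 = 160 μM/s.

160 μM/s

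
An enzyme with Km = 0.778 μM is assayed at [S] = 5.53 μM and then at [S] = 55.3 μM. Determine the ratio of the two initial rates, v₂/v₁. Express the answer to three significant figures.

1.12

Since Vmax cancels, v₂/v₁ = [S]₂(Km+[S]₁) / [S]₁(Km+[S]₂).
= 55.3×(0.778+5.53) / (5.53×(0.778+55.3)) = 348.8/310.1 = 1.12.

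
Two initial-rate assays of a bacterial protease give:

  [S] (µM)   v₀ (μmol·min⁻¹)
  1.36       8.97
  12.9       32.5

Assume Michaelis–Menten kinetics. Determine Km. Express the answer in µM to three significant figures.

5.77 µM

In reciprocal form, 1/v = (Km/Vmax)·(1/[S]) + 1/Vmax. The two points give (1/[S], 1/v) = (0.7353, 0.1115) and (0.07752, 0.03077).
Slope = (0.1115 − 0.03077)/(0.7353 − 0.07752) = 0.1227; intercept = 0.1115 − 0.1227×0.7353 = 0.02126.
Vmax = 1/intercept = 47.0 μmol·min⁻¹; Km = slope × Vmax = 0.1227 × 47.0 = 5.77 µM.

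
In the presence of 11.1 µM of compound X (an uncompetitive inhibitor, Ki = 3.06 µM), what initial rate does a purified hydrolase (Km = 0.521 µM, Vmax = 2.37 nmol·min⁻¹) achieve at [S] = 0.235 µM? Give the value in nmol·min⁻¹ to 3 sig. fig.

α = 1 + [I]/Ki = 1 + 11.1/3.06 = 4.627.
For an uncompetitive inhibitor, both parameters are divided by α, giving Vmax/α and Km/α: Km,app = 0.113 µM, Vmax,app = 0.512 nmol·min⁻¹.
v = Vmax,app·[S]/(Km,app + [S]) = 0.512 × 0.235/(0.113 + 0.235) = 0.346 nmol·min⁻¹.

0.346 nmol·min⁻¹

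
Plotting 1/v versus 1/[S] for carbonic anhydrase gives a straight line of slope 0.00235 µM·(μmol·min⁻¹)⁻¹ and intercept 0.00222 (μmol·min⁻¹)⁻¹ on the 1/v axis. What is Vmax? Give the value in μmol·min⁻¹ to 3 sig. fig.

The y-intercept of a Lineweaver–Burk plot equals 1/Vmax, so Vmax = 1/0.00222 = 450 μmol·min⁻¹.

450 μmol·min⁻¹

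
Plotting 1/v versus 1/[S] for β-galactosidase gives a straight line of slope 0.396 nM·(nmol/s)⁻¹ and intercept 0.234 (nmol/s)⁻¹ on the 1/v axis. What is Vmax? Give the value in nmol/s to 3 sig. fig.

The y-intercept of a Lineweaver–Burk plot equals 1/Vmax, so Vmax = 1/0.234 = 4.27 nmol/s.

4.27 nmol/s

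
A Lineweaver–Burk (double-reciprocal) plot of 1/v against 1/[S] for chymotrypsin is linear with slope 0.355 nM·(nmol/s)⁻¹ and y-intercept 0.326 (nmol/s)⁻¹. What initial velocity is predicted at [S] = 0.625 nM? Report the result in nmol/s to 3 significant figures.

1.12 nmol/s

The y-intercept is 1/Vmax, so Vmax = 1/0.326 = 3.07 nmol/s.
The slope is Km/Vmax, so Km = 0.355 × 3.07 = 1.09 nM.
Then v = 3.07 × 0.625/(1.09 + 0.625) = 1.12 nmol/s.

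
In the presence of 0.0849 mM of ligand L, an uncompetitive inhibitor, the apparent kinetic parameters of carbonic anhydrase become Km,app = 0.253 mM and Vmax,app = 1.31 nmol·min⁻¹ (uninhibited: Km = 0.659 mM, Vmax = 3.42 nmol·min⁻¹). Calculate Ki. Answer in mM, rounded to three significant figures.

0.0527 mM

Uncompetitive: Vmax,app = Vmax/α (and Km,app = Km/α) with α = 1 + [I]/Ki.
α = Vmax/Vmax,app = 3.42/1.31 = 2.611.
Ki = [I]/(α − 1) = 0.0849/1.611 = 0.0527 mM.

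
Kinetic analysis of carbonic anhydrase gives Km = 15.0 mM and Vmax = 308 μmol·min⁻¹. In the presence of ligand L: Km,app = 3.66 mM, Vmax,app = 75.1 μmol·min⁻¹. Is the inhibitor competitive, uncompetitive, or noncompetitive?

Both Km and Vmax decrease by the same factor (~4.10-fold) — characteristic of uncompetitive inhibition.

uncompetitive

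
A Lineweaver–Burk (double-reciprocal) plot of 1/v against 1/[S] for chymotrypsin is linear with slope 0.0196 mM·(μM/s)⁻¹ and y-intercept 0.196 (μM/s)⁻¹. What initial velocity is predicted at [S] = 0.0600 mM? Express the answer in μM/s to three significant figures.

The y-intercept is 1/Vmax, so Vmax = 1/0.196 = 5.10 μM/s.
The slope is Km/Vmax, so Km = 0.0196 × 5.10 = 0.100 mM.
Then v = 5.10 × 0.0600/(0.100 + 0.0600) = 1.91 μM/s.

1.91 μM/s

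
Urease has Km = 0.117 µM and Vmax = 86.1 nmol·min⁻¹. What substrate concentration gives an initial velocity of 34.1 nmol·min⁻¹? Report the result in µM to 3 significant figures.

0.0767 µM

Rearranging v = Vmax[S]/(Km+[S]) gives [S] = Km·v/(Vmax − v).
[S] = 0.117 × 34.1 / (86.1 − 34.1) = 3.990/52.00 = 0.0767 µM.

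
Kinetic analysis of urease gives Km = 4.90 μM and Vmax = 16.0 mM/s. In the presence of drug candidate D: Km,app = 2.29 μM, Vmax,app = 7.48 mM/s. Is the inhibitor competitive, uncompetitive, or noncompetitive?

Both Km and Vmax decrease by the same factor (~2.14-fold) — characteristic of uncompetitive inhibition.

uncompetitive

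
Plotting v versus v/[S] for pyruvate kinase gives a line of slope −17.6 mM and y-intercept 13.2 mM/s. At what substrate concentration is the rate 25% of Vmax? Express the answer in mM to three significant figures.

The Eadie–Hofstee slope gives Km = 17.6 mM (slope = −Km).
v/Vmax = [S]/(Km+[S]) = 0.25 ⇒ [S] = Km·0.25/(1−0.25) = 17.6 × 0.3333 = 5.87 mM.

5.87 mM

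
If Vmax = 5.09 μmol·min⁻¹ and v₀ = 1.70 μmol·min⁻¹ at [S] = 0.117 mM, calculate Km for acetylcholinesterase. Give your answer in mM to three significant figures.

0.233 mM

v/Vmax = 1.70/5.09 = 0.3340 = [S]/(Km+[S]).
So Km + [S] = [S]/0.3340 = 0.3503 mM, giving Km = 0.3503 − 0.117 = 0.233 mM.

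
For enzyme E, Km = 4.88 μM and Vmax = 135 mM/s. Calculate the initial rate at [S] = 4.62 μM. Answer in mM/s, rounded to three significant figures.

65.7 mM/s

[S]/(Km+[S]) = 4.62/9.500 = 0.4863, the fractional saturation.
v = 0.4863 × Vmax = 0.4863 × 135 = 65.7 mM/s.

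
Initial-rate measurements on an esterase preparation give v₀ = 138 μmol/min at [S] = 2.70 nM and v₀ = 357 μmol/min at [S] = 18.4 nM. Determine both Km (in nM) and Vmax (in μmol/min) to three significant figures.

From v = Vmax[S]/(Km+[S]), each point gives Vmax = v(Km+[S])/[S].
Equating: 138(Km+2.70)/2.70 = 357(Km+18.4)/18.4.
51.11·Km + 138 = 19.40·Km + 357, so (51.11 − 19.40)·Km = 357 − 138.
Km = 219.0/31.71 = 6.91 nM; then Vmax = 138(6.91+2.70)/2.70 = 491 μmol/min.

Km = 6.91 nM; Vmax = 491 μmol/min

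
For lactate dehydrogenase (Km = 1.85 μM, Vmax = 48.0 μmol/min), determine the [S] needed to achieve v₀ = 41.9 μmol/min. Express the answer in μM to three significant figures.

12.7 μM

Rearranging v = Vmax[S]/(Km+[S]) gives [S] = Km·v/(Vmax − v).
[S] = 1.85 × 41.9 / (48.0 − 41.9) = 77.52/6.100 = 12.7 μM.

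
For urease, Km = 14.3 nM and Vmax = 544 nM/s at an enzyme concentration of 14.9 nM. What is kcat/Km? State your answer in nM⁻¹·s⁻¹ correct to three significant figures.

2.55 nM⁻¹·s⁻¹

kcat = Vmax/[E]total = 544/14.9 = 36.5 s⁻¹.
kcat/Km = 36.5/14.3 = 2.55 nM⁻¹·s⁻¹.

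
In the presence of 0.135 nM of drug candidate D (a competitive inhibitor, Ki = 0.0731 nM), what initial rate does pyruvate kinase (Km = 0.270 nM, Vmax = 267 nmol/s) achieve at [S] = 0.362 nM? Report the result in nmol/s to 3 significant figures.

With α = 1 + [I]/Ki = 1 + 0.135/0.0731 = 2.847, the competitive rate law is v = Vmax[S] / (αKm + [S]).
v = 267×0.362 / (2.847×0.270 + 0.362) = 96.65/1.131 = 85.5 nmol/s.

85.5 nmol/s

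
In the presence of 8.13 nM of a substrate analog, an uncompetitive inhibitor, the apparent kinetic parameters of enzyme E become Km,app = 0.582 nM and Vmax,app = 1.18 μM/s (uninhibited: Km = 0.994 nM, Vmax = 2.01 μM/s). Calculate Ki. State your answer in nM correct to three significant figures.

Uncompetitive: Vmax,app = Vmax/α (and Km,app = Km/α) with α = 1 + [I]/Ki.
α = Vmax/Vmax,app = 2.01/1.18 = 1.703.
Since α = 1 + [I]/Ki, [I]/Ki = 1.703 − 1 = 0.7034 and Ki = 8.13/0.7034 = 11.6 nM.

11.6 nM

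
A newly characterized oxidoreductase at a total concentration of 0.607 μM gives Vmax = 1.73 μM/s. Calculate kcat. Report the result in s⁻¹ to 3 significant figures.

2.85 s⁻¹

kcat = Vmax/[E]total = 1.73 μM/s / 0.607 μM = 2.85 s⁻¹.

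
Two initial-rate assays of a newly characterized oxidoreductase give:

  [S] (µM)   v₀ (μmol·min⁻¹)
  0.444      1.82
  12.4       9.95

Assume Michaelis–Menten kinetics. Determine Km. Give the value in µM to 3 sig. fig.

2.47 µM

In reciprocal form, 1/v = (Km/Vmax)·(1/[S]) + 1/Vmax. The two points give (1/[S], 1/v) = (2.252, 0.5495) and (0.08065, 0.1005).
Slope = (0.5495 − 0.1005)/(2.252 − 0.08065) = 0.2067; intercept = 0.5495 − 0.2067×2.252 = 0.08383.
Vmax = 1/intercept = 11.9 μmol·min⁻¹; Km = slope × Vmax = 0.2067 × 11.9 = 2.47 µM.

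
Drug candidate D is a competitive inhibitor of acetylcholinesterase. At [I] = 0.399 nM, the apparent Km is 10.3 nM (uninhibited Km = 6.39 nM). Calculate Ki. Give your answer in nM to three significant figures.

0.652 nM

Competitive: Km,app = α·Km with α = 1 + [I]/Ki.
α = Km,app/Km = 10.3/6.39 = 1.612.
Ki = [I]/(α − 1) = 0.399/0.6119 = 0.652 nM.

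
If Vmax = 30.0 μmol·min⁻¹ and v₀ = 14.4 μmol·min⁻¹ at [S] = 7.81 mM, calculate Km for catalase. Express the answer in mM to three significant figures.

8.46 mM

v/Vmax = 14.4/30.0 = 0.4800 = [S]/(Km+[S]).
So Km + [S] = [S]/0.4800 = 16.27 mM, giving Km = 16.27 − 7.81 = 8.46 mM.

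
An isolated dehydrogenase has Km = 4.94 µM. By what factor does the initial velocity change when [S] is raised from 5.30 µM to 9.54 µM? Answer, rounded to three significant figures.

1.27

Since Vmax cancels, v₂/v₁ = [S]₂(Km+[S]₁) / [S]₁(Km+[S]₂).
= 9.54×(4.94+5.30) / (5.30×(4.94+9.54)) = 97.69/76.74 = 1.27.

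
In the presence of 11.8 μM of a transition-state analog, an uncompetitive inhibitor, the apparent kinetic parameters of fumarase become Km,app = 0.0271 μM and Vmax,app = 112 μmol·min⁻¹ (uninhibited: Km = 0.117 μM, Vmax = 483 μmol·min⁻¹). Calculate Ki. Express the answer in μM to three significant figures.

3.56 μM

Uncompetitive: Vmax,app = Vmax/α (and Km,app = Km/α) with α = 1 + [I]/Ki.
α = Vmax/Vmax,app = 483/112 = 4.312.
Since α = 1 + [I]/Ki, [I]/Ki = 4.312 − 1 = 3.312 and Ki = 11.8/3.312 = 3.56 μM.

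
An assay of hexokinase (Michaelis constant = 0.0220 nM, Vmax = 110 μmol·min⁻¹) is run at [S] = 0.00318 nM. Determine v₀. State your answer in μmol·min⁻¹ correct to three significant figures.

13.9 μmol·min⁻¹

[S]/(Km+[S]) = 0.00318/0.02518 = 0.1263, the fractional saturation.
v = 0.1263 × Vmax = 0.1263 × 110 = 13.9 μmol·min⁻¹.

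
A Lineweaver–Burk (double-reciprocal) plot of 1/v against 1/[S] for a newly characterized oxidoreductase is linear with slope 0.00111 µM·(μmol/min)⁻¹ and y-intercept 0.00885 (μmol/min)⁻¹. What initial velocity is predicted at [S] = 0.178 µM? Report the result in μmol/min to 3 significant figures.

66.3 μmol/min

The y-intercept is 1/Vmax, so Vmax = 1/0.00885 = 113 μmol/min.
The slope is Km/Vmax, so Km = 0.00111 × 113 = 0.125 µM.
Then v = 113 × 0.178/(0.125 + 0.178) = 66.3 μmol/min.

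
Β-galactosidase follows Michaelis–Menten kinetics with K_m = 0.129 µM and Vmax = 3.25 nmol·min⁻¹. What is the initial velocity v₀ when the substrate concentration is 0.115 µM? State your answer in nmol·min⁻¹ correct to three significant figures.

[S]/(Km+[S]) = 0.115/0.2440 = 0.4713, the fractional saturation.
v = 0.4713 × Vmax = 0.4713 × 3.25 = 1.53 nmol·min⁻¹.

1.53 nmol·min⁻¹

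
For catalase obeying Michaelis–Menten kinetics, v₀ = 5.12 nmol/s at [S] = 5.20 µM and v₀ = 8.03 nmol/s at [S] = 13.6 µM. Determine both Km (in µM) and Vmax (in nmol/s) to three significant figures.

From v = Vmax[S]/(Km+[S]), each point gives Vmax = v(Km+[S])/[S].
Equating: 5.12(Km+5.20)/5.20 = 8.03(Km+13.6)/13.6.
0.9846·Km + 5.12 = 0.5904·Km + 8.03, so (0.9846 − 0.5904)·Km = 8.03 − 5.12.
Km = 2.910/0.3942 = 7.38 µM; then Vmax = 5.12(7.38+5.20)/5.20 = 12.4 nmol/s.

Km = 7.38 µM; Vmax = 12.4 nmol/s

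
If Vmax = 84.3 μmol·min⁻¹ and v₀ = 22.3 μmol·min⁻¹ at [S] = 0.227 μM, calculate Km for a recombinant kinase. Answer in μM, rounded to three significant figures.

0.631 μM

v/Vmax = 22.3/84.3 = 0.2645 = [S]/(Km+[S]).
So Km + [S] = [S]/0.2645 = 0.8581 μM, giving Km = 0.8581 − 0.227 = 0.631 μM.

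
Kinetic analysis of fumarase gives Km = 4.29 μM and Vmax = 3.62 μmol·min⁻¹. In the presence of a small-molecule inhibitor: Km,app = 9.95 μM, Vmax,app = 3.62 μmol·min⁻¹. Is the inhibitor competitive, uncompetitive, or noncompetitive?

Km increases (4.29 → 9.95 μM) while Vmax is unchanged — the hallmark of competitive inhibition.

competitive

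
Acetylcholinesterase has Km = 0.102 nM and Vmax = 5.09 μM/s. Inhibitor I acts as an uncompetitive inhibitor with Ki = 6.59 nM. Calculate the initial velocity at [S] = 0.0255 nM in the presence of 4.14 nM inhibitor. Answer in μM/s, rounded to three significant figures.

0.904 μM/s

With α = 1 + [I]/Ki = 1 + 4.14/6.59 = 1.628, the uncompetitive rate law is v = (Vmax/α)·[S] / (Km/α + [S]).
v = (5.09/1.628)×0.0255 / (0.102/1.628 + 0.0255) = 0.07972/0.08814 = 0.904 μM/s.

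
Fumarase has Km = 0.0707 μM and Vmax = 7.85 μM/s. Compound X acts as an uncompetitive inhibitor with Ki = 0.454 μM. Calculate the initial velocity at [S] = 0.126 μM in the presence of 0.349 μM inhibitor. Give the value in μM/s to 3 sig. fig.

3.37 μM/s

α = 1 + [I]/Ki = 1 + 0.349/0.454 = 1.769.
For an uncompetitive inhibitor, both parameters are divided by α, giving Vmax/α and Km/α: Km,app = 0.0400 μM, Vmax,app = 4.44 μM/s.
v = Vmax,app·[S]/(Km,app + [S]) = 4.44 × 0.126/(0.0400 + 0.126) = 3.37 μM/s.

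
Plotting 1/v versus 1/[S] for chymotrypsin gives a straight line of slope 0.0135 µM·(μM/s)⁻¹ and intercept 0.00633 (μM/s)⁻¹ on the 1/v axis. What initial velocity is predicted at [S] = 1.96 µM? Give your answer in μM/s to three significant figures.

The y-intercept is 1/Vmax, so Vmax = 1/0.00633 = 158 μM/s.
The slope is Km/Vmax, so Km = 0.0135 × 158 = 2.13 µM.
Then v = 158 × 1.96/(2.13 + 1.96) = 75.7 μM/s.

75.7 μM/s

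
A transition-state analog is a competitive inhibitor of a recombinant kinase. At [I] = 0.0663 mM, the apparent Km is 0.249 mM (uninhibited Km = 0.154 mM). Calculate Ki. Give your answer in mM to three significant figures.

0.107 mM

Competitive: Km,app = α·Km with α = 1 + [I]/Ki.
α = Km,app/Km = 0.249/0.154 = 1.617.
Since α = 1 + [I]/Ki, [I]/Ki = 1.617 − 1 = 0.6169 and Ki = 0.0663/0.6169 = 0.107 mM.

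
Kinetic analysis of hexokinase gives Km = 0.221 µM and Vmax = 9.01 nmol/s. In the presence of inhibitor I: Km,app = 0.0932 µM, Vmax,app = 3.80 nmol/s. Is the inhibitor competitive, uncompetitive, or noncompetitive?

uncompetitive

Both Km and Vmax decrease by the same factor (~2.37-fold) — characteristic of uncompetitive inhibition.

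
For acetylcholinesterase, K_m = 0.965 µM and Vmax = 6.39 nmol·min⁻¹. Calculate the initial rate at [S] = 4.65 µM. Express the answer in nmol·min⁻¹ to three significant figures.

5.29 nmol·min⁻¹

[S]/(Km+[S]) = 4.65/5.615 = 0.8281, the fractional saturation.
v = 0.8281 × Vmax = 0.8281 × 6.39 = 5.29 nmol·min⁻¹.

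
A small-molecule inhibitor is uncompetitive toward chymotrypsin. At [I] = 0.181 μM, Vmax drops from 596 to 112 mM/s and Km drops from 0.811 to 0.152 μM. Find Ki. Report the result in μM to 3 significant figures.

Uncompetitive: Vmax,app = Vmax/α (and Km,app = Km/α) with α = 1 + [I]/Ki.
α = Vmax/Vmax,app = 596/112 = 5.321.
Since α = 1 + [I]/Ki, [I]/Ki = 5.321 − 1 = 4.321 and Ki = 0.181/4.321 = 0.0419 μM.

0.0419 μM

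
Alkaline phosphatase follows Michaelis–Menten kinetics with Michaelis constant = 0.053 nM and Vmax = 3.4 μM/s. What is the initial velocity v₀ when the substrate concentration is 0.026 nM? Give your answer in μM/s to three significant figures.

[S]/(Km+[S]) = 0.026/0.07900 = 0.3291, the fractional saturation.
v = 0.3291 × Vmax = 0.3291 × 3.4 = 1.12 μM/s.

1.12 μM/s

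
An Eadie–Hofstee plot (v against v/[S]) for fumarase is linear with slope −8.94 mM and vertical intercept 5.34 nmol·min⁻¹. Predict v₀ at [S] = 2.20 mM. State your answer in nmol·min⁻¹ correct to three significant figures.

1.05 nmol·min⁻¹

In the Eadie–Hofstee form v = Vmax − Km·(v/[S]), the slope is −Km and the intercept is Vmax, so Km = 8.94 mM and Vmax = 5.34 nmol·min⁻¹.
v = 5.34 × 2.20/(8.94 + 2.20) = 1.05 nmol·min⁻¹.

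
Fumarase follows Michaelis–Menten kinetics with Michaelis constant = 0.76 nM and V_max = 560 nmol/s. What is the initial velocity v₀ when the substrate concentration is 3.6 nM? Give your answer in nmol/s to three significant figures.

[S]/(Km+[S]) = 3.6/4.360 = 0.8257, the fractional saturation.
v = 0.8257 × Vmax = 0.8257 × 560 = 462 nmol/s.

462 nmol/s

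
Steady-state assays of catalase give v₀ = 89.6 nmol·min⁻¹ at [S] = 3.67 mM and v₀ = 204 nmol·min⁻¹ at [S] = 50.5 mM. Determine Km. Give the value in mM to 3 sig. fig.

5.61 mM

In reciprocal form, 1/v = (Km/Vmax)·(1/[S]) + 1/Vmax. The two points give (1/[S], 1/v) = (0.2725, 0.01116) and (0.01980, 0.004902).
Slope = (0.01116 − 0.004902)/(0.2725 − 0.01980) = 0.02477; intercept = 0.01116 − 0.02477×0.2725 = 0.004411.
Vmax = 1/intercept = 227 nmol·min⁻¹; Km = slope × Vmax = 0.02477 × 227 = 5.61 mM.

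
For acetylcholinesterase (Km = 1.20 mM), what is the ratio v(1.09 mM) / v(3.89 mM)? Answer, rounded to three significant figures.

0.623

Since Vmax cancels, v₂/v₁ = [S]₂(Km+[S]₁) / [S]₁(Km+[S]₂).
= 1.09×(1.20+3.89) / (3.89×(1.20+1.09)) = 5.548/8.908 = 0.623.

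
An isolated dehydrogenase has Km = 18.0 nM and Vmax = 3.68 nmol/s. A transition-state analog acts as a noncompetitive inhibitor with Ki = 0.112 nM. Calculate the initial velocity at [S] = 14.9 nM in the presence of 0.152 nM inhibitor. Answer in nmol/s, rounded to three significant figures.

0.707 nmol/s

α = 1 + [I]/Ki = 1 + 0.152/0.112 = 2.357.
For a noncompetitive inhibitor, Vmax is reduced to Vmax/α while Km is unchanged: Km,app = 18.0 nM, Vmax,app = 1.56 nmol/s.
v = Vmax,app·[S]/(Km,app + [S]) = 1.56 × 14.9/(18.0 + 14.9) = 0.707 nmol/s.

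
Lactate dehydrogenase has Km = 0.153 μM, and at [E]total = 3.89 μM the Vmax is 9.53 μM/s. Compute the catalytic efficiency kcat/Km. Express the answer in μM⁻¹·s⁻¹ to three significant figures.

kcat = Vmax/[E]total = 9.53/3.89 = 2.45 s⁻¹.
kcat/Km = 2.45/0.153 = 16.0 μM⁻¹·s⁻¹.

16.0 μM⁻¹·s⁻¹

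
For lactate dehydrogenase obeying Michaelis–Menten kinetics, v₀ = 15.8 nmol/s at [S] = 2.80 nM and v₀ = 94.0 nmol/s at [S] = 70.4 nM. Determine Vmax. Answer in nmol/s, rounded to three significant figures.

In reciprocal form, 1/v = (Km/Vmax)·(1/[S]) + 1/Vmax. The two points give (1/[S], 1/v) = (0.3571, 0.06329) and (0.01420, 0.01064).
Slope = (0.06329 − 0.01064)/(0.3571 − 0.01420) = 0.1535; intercept = 0.06329 − 0.1535×0.3571 = 0.008457.
Vmax = 1/intercept = 118 nmol/s; Km = slope × Vmax = 0.1535 × 118 = 18.2 nM.

118 nmol/s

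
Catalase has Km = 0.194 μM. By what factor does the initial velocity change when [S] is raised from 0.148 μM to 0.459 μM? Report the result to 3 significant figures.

Since Vmax cancels, v₂/v₁ = [S]₂(Km+[S]₁) / [S]₁(Km+[S]₂).
= 0.459×(0.194+0.148) / (0.148×(0.194+0.459)) = 0.1570/0.09664 = 1.62.

1.62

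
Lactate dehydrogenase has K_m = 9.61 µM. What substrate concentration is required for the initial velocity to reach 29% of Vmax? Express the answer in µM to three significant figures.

3.93 µM

v/Vmax = [S]/(Km+[S]) = 0.29, so [S] = Km·0.29/(1 − 0.29) = 9.61 × 0.4085.
[S] = 3.93 µM.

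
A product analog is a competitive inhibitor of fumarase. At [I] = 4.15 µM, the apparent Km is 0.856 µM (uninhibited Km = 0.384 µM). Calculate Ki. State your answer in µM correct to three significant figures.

3.38 µM

Competitive: Km,app = α·Km with α = 1 + [I]/Ki.
α = Km,app/Km = 0.856/0.384 = 2.229.
Ki = [I]/(α − 1) = 4.15/1.229 = 3.38 µM.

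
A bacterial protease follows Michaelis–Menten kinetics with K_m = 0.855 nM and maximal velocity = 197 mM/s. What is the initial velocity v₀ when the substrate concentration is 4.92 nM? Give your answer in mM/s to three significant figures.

168 mM/s

v = Vmax·[S]/(Km + [S]) = 197 × 4.92 / (0.855 + 4.92)
  = 969.2 / 5.775 = 168 mM/s.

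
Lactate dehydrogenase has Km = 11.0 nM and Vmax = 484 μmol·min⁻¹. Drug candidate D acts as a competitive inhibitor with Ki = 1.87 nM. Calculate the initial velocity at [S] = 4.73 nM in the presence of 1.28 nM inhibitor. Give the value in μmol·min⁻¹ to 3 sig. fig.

98.4 μmol·min⁻¹

α = 1 + [I]/Ki = 1 + 1.28/1.87 = 1.684.
For a competitive inhibitor, Vmax is unchanged and the apparent Km becomes α·Km: Km,app = 18.5 nM, Vmax,app = 484 μmol·min⁻¹.
v = Vmax,app·[S]/(Km,app + [S]) = 484 × 4.73/(18.5 + 4.73) = 98.4 μmol·min⁻¹.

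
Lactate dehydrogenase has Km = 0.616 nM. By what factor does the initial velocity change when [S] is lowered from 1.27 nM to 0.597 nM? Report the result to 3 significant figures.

Since Vmax cancels, v₂/v₁ = [S]₂(Km+[S]₁) / [S]₁(Km+[S]₂).
= 0.597×(0.616+1.27) / (1.27×(0.616+0.597)) = 1.126/1.541 = 0.731.

0.731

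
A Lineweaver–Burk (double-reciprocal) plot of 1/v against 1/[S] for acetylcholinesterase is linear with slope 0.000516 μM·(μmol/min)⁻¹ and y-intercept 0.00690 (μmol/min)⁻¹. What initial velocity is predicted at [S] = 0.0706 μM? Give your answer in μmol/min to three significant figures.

70.4 μmol/min

The y-intercept is 1/Vmax, so Vmax = 1/0.00690 = 145 μmol/min.
The slope is Km/Vmax, so Km = 0.000516 × 145 = 0.0748 μM.
Then v = 145 × 0.0706/(0.0748 + 0.0706) = 70.4 μmol/min.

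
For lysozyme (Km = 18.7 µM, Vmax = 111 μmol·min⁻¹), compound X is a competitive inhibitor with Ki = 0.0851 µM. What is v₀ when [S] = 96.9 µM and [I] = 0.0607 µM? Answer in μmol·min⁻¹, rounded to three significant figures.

83.4 μmol·min⁻¹

With α = 1 + [I]/Ki = 1 + 0.0607/0.0851 = 1.713, the competitive rate law is v = Vmax[S] / (αKm + [S]).
v = 111×96.9 / (1.713×18.7 + 96.9) = 10760/128.9 = 83.4 μmol·min⁻¹.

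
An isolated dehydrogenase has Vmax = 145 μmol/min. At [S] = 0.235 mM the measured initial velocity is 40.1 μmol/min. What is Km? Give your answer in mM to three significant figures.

v/Vmax = 40.1/145 = 0.2766 = [S]/(Km+[S]).
So Km + [S] = [S]/0.2766 = 0.8498 mM, giving Km = 0.8498 − 0.235 = 0.615 mM.

0.615 mM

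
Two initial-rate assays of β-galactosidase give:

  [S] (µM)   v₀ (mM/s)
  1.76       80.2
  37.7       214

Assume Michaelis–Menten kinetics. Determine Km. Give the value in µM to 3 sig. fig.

In reciprocal form, 1/v = (Km/Vmax)·(1/[S]) + 1/Vmax. The two points give (1/[S], 1/v) = (0.5682, 0.01247) and (0.02653, 0.004673).
Slope = (0.01247 − 0.004673)/(0.5682 − 0.02653) = 0.01439; intercept = 0.01247 − 0.01439×0.5682 = 0.004291.
Vmax = 1/intercept = 233 mM/s; Km = slope × Vmax = 0.01439 × 233 = 3.35 µM.

3.35 µM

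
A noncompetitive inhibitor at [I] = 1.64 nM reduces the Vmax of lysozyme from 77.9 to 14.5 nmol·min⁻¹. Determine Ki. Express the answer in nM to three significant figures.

0.375 nM

Noncompetitive: Vmax,app = Vmax/α with α = 1 + [I]/Ki.
α = Vmax/Vmax,app = 77.9/14.5 = 5.372.
Since α = 1 + [I]/Ki, [I]/Ki = 5.372 − 1 = 4.372 and Ki = 1.64/4.372 = 0.375 nM.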